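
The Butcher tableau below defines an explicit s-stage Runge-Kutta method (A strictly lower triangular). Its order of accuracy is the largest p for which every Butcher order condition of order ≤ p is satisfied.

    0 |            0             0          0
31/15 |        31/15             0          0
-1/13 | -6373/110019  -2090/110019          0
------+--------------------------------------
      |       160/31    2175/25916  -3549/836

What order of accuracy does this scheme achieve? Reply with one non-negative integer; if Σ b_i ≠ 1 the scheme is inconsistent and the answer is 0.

3

b = (160/31, 2175/25916, -3549/836)
c = (0, 31/15, -1/13)
Ac = (0, 0, -418/10647)
Σ b_i: 160/31·1 + 2175/25916·1 + (-3549/836)·1 = 1 ✓
b·c: 2175/25916·31/15 + (-3549/836)·(-1/13) = 1/2 ✓
b·c²: 2175/25916·961/225 + (-3549/836)·1/169 = 1/3 ✓
b·Ac: (-3549/836)·(-418/10647) = 1/6 ✓; 3 stages ⇒ order 3.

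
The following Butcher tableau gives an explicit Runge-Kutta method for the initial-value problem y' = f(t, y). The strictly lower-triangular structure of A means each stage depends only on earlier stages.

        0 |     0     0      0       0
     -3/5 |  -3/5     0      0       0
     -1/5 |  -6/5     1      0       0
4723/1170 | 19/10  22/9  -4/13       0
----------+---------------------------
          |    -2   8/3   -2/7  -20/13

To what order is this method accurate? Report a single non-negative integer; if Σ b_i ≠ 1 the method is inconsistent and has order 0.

0

b = (-2, 8/3, -2/7, -20/13)
c = (0, -3/5, -1/5, 4723/1170)
Ac = (0, 0, -3/5, -274/195)
Σ b_i: (-2)·1 + 8/3·1 + (-2/7)·1 + (-20/13)·1 = -316/273 ≠ 1 ⇒ order 0.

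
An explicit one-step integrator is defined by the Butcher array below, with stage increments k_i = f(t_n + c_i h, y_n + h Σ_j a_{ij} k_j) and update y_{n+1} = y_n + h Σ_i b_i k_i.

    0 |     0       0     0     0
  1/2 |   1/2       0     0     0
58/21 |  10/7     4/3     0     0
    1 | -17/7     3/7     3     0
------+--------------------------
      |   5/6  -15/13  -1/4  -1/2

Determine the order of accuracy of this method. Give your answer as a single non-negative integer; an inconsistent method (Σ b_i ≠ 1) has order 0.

0

b = (5/6, -15/13, -1/4, -1/2)
c = (0, 1/2, 58/21, 1)
Ac = (0, 0, 2/3, 17/2)
Σ b_i: 5/6·1 + (-15/13)·1 + (-1/4)·1 + (-1/2)·1 = -167/156 ≠ 1 ⇒ order 0.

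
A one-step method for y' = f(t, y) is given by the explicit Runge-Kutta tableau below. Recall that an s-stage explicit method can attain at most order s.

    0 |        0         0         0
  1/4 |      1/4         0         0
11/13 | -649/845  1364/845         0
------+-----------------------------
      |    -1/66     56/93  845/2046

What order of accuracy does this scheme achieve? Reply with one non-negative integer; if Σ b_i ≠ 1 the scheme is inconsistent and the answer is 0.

3

b = (-1/66, 56/93, 845/2046)
c = (0, 1/4, 11/13)
Ac = (0, 0, 341/845)
Σ b_i: (-1/66)·1 + 56/93·1 + 845/2046·1 = 1 ✓
b·c: 56/93·1/4 + 845/2046·11/13 = 1/2 ✓
b·c²: 56/93·1/16 + 845/2046·121/169 = 1/3 ✓
b·Ac: 845/2046·341/845 = 1/6 ✓; 3 stages ⇒ order 3.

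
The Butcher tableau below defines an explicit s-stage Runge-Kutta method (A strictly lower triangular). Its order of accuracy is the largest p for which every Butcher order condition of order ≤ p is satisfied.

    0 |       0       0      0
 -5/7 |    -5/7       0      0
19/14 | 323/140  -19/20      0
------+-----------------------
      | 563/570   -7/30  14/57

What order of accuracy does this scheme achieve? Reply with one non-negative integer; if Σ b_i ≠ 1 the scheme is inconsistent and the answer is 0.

b = (563/570, -7/30, 14/57)
c = (0, -5/7, 19/14)
Ac = (0, 0, 19/28)
Σ b_i: 563/570·1 + (-7/30)·1 + 14/57·1 = 1 ✓
b·c: (-7/30)·(-5/7) + 14/57·19/14 = 1/2 ✓
b·c²: (-7/30)·25/49 + 14/57·361/196 = 1/3 ✓
b·Ac: 14/57·19/28 = 1/6 ✓; 3 stages ⇒ order 3.

3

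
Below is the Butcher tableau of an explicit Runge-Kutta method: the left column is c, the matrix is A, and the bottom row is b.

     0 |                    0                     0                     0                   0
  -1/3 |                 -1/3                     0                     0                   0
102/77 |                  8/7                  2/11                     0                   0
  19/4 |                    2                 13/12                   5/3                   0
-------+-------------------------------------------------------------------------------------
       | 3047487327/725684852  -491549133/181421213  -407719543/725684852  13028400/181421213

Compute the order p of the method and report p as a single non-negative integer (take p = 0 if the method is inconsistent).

b = (3047487327/725684852, -491549133/181421213, -407719543/725684852, 13028400/181421213)
c = (0, -1/3, 102/77, 19/4)
Ac = (0, 0, -2/33, 5119/2772)
Σ b_i: 3047487327/725684852·1 + (-491549133/181421213)·1 + (-407719543/725684852)·1 + 13028400/181421213·1 = 1 ✓
b·c: (-491549133/181421213)·(-1/3) + (-407719543/725684852)·102/77 + 13028400/181421213·19/4 = 1/2 ✓
b·c²: (-491549133/181421213)·1/9 + (-407719543/725684852)·10404/5929 + 13028400/181421213·361/16 = 1/3 ✓
b·Ac: (-407719543/725684852)·(-2/33) + 13028400/181421213·5119/2772 = 1/6 ✓
b·c³: (-491549133/181421213)·(-1/27) + (-407719543/725684852)·1061208/456533 + 13028400/181421213·6859/64 = 3264163668089/502899602436 ≠ 1/4 ⇒ order 3.
b·(c∘Ac): (-407719543/725684852)·(-68/847) + 13028400/181421213·97261/11088 = 122464948/181421213 ≠ 1/8
b·Ac²: (-407719543/725684852)·2/99 + 13028400/181421213·1949797/640332 = 52130238599/251449801218 ≠ 1/12
b·A²c: 13028400/181421213·(-10/99) = -1316000/181421213 ≠ 1/24

3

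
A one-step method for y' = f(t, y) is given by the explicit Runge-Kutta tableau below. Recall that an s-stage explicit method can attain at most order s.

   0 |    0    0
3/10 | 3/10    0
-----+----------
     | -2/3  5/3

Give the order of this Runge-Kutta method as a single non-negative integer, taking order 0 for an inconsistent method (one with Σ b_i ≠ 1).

b = (-2/3, 5/3)
c = (0, 3/10)
Σ b_i: (-2/3)·1 + 5/3·1 = 1 ✓
b·c: 5/3·3/10 = 1/2 ✓; 2 stages ⇒ order 2.

2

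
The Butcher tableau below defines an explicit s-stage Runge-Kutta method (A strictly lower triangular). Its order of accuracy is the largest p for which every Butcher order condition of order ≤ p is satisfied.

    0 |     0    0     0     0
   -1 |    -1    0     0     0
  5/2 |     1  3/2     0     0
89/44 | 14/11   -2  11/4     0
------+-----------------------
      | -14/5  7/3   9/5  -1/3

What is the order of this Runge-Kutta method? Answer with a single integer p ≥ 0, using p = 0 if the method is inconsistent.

b = (-14/5, 7/3, 9/5, -1/3)
c = (0, -1, 5/2, 89/44)
Ac = (0, 0, -3/2, 71/8)
Σ b_i: (-14/5)·1 + 7/3·1 + 9/5·1 + (-1/3)·1 = 1 ✓
b·c: 7/3·(-1) + 9/5·5/2 + (-1/3)·89/44 = 197/132 ≠ 1/2 ⇒ order 1.

1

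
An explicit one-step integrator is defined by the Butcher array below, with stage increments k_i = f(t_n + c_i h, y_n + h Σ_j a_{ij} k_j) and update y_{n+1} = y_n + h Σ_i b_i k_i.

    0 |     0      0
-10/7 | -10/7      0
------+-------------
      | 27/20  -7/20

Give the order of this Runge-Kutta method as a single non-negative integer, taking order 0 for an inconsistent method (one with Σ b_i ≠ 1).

2

b = (27/20, -7/20)
c = (0, -10/7)
Σ b_i: 27/20·1 + (-7/20)·1 = 1 ✓
b·c: (-7/20)·(-10/7) = 1/2 ✓; 2 stages ⇒ order 2.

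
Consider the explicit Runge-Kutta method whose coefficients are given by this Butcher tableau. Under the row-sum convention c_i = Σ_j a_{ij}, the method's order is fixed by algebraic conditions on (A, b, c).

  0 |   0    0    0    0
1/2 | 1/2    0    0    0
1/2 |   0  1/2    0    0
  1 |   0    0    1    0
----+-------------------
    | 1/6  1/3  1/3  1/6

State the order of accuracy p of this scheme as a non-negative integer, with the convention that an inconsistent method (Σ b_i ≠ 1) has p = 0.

4

b = (1/6, 1/3, 1/3, 1/6)
c = (0, 1/2, 1/2, 1)
Ac = (0, 0, 1/4, 1/2)
Σ b_i: 1/6·1 + 1/3·1 + 1/3·1 + 1/6·1 = 1 ✓
b·c: 1/3·1/2 + 1/3·1/2 + 1/6·1 = 1/2 ✓
b·c²: 1/3·1/4 + 1/3·1/4 + 1/6·1 = 1/3 ✓
b·Ac: 1/3·1/4 + 1/6·1/2 = 1/6 ✓
b·c³: 1/3·1/8 + 1/3·1/8 + 1/6·1 = 1/4 ✓
b·(c∘Ac): 1/3·1/8 + 1/6·1/2 = 1/8 ✓
b·Ac²: 1/3·1/8 + 1/6·1/4 = 1/12 ✓
b·A²c: 1/6·1/4 = 1/24 ✓; 4 stages ⇒ order 4.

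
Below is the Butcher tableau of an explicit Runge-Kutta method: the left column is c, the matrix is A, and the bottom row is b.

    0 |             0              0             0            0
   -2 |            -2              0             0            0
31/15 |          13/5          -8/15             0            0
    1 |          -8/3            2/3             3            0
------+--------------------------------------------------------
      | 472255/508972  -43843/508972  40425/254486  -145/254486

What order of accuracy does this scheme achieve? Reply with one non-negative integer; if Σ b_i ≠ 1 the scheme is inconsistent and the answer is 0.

b = (472255/508972, -43843/508972, 40425/254486, -145/254486)
c = (0, -2, 31/15, 1)
Ac = (0, 0, 16/15, 73/15)
Σ b_i: 472255/508972·1 + (-43843/508972)·1 + 40425/254486·1 + (-145/254486)·1 = 1 ✓
b·c: (-43843/508972)·(-2) + 40425/254486·31/15 + (-145/254486)·1 = 1/2 ✓
b·c²: (-43843/508972)·4 + 40425/254486·961/225 + (-145/254486)·1 = 1/3 ✓
b·Ac: 40425/254486·16/15 + (-145/254486)·73/15 = 1/6 ✓
b·c³: (-43843/508972)·(-8) + 40425/254486·29791/3375 + (-145/254486)·1 = 11971282/5725935 ≠ 1/4 ⇒ order 3.
b·(c∘Ac): 40425/254486·496/225 + (-145/254486)·73/15 = 88409/254486 ≠ 1/8
b·Ac²: 40425/254486·(-32/15) + (-145/254486)·387/25 = -442423/1272430 ≠ 1/12
b·A²c: (-145/254486)·16/5 = -232/127243 ≠ 1/24

3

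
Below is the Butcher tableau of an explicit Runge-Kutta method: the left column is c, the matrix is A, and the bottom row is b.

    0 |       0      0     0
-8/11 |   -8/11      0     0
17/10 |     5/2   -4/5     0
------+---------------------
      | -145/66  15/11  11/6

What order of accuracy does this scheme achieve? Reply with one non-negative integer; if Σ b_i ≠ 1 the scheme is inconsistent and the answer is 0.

1

b = (-145/66, 15/11, 11/6)
c = (0, -8/11, 17/10)
Ac = (0, 0, 32/55)
Σ b_i: (-145/66)·1 + 15/11·1 + 11/6·1 = 1 ✓
b·c: 15/11·(-8/11) + 11/6·17/10 = 15427/7260 ≠ 1/2 ⇒ order 1.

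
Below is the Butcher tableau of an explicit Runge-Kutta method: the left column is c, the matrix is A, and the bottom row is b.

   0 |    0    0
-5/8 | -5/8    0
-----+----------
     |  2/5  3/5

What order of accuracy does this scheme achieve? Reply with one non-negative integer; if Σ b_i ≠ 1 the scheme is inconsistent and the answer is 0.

b = (2/5, 3/5)
c = (0, -5/8)
Σ b_i: 2/5·1 + 3/5·1 = 1 ✓
b·c: 3/5·(-5/8) = -3/8 ≠ 1/2 ⇒ order 1.

1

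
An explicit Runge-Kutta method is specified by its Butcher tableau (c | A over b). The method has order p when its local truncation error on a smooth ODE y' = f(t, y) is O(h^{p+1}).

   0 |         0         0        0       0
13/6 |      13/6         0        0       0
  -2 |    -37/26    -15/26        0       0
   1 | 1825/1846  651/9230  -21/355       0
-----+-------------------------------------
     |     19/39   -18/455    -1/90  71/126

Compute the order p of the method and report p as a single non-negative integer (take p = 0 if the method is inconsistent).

4

b = (19/39, -18/455, -1/90, 71/126)
c = (0, 13/6, -2, 1)
Ac = (0, 0, -5/4, 77/284)
Σ b_i: 19/39·1 + (-18/455)·1 + (-1/90)·1 + 71/126·1 = 1 ✓
b·c: (-18/455)·13/6 + (-1/90)·(-2) + 71/126·1 = 1/2 ✓
b·c²: (-18/455)·169/36 + (-1/90)·4 + 71/126·1 = 1/3 ✓
b·Ac: (-1/90)·(-5/4) + 71/126·77/284 = 1/6 ✓
b·c³: (-18/455)·2197/216 + (-1/90)·(-8) + 71/126·1 = 1/4 ✓
b·(c∘Ac): (-1/90)·5/2 + 71/126·77/284 = 1/8 ✓
b·Ac²: (-1/90)·(-65/24) + 71/126·161/1704 = 1/12 ✓
b·A²c: 71/126·21/284 = 1/24 ✓; 4 stages ⇒ order 4.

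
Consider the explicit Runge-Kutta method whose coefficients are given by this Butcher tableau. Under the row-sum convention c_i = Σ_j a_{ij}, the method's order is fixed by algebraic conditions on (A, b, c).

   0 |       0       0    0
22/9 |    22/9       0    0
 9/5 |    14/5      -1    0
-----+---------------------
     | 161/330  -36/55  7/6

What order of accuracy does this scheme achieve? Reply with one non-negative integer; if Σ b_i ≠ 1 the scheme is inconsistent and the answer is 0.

b = (161/330, -36/55, 7/6)
c = (0, 22/9, 9/5)
Ac = (0, 0, -22/9)
Σ b_i: 161/330·1 + (-36/55)·1 + 7/6·1 = 1 ✓
b·c: (-36/55)·22/9 + 7/6·9/5 = 1/2 ✓
b·c²: (-36/55)·484/81 + 7/6·81/25 = -59/450 ≠ 1/3 ⇒ order 2.
b·Ac: 7/6·(-22/9) = -77/27 ≠ 1/6

2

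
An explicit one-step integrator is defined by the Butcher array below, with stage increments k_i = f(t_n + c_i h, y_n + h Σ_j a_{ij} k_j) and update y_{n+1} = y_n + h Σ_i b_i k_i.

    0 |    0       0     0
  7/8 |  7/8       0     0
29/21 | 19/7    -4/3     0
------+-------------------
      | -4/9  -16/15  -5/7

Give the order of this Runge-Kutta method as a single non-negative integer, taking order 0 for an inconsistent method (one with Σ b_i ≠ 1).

0

b = (-4/9, -16/15, -5/7)
c = (0, 7/8, 29/21)
Ac = (0, 0, -7/6)
Σ b_i: (-4/9)·1 + (-16/15)·1 + (-5/7)·1 = -701/315 ≠ 1 ⇒ order 0.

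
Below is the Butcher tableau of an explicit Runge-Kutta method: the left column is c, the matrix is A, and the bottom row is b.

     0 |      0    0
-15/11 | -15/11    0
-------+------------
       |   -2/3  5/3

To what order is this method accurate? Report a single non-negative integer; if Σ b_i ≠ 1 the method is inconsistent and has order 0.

b = (-2/3, 5/3)
c = (0, -15/11)
Σ b_i: (-2/3)·1 + 5/3·1 = 1 ✓
b·c: 5/3·(-15/11) = -25/11 ≠ 1/2 ⇒ order 1.

1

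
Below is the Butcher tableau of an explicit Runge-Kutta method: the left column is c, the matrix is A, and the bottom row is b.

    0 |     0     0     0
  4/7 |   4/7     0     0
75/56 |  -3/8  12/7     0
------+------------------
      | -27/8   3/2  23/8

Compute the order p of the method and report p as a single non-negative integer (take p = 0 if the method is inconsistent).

1

b = (-27/8, 3/2, 23/8)
c = (0, 4/7, 75/56)
Ac = (0, 0, 48/49)
Σ b_i: (-27/8)·1 + 3/2·1 + 23/8·1 = 1 ✓
b·c: 3/2·4/7 + 23/8·75/56 = 2109/448 ≠ 1/2 ⇒ order 1.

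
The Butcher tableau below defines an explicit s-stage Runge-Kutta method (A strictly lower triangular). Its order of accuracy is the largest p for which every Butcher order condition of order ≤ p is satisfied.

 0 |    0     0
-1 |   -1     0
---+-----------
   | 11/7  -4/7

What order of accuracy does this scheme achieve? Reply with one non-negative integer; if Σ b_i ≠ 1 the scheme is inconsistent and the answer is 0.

1

b = (11/7, -4/7)
c = (0, -1)
Σ b_i: 11/7·1 + (-4/7)·1 = 1 ✓
b·c: (-4/7)·(-1) = 4/7 ≠ 1/2 ⇒ order 1.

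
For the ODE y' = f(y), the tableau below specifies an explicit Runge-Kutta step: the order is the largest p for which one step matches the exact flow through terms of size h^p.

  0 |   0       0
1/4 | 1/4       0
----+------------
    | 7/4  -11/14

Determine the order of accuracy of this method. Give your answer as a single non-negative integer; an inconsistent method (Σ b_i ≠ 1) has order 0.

b = (7/4, -11/14)
c = (0, 1/4)
Σ b_i: 7/4·1 + (-11/14)·1 = 27/28 ≠ 1 ⇒ order 0.

0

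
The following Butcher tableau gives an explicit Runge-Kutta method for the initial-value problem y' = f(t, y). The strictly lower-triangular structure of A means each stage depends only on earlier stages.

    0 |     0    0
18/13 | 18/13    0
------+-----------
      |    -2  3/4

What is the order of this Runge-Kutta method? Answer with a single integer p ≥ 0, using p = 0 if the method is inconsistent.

b = (-2, 3/4)
c = (0, 18/13)
Σ b_i: (-2)·1 + 3/4·1 = -5/4 ≠ 1 ⇒ order 0.

0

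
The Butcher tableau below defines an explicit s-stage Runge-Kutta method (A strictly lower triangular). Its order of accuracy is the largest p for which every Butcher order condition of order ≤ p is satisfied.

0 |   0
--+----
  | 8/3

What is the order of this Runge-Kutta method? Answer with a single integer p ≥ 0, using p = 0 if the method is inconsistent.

0

b = (8/3)
c = (0)
Σ b_i: 8/3·1 = 8/3 ≠ 1 ⇒ order 0.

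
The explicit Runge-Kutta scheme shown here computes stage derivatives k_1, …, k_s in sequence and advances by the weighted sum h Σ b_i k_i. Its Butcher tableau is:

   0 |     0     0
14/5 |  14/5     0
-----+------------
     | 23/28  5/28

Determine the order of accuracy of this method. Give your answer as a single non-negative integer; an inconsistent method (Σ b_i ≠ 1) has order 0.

b = (23/28, 5/28)
c = (0, 14/5)
Σ b_i: 23/28·1 + 5/28·1 = 1 ✓
b·c: 5/28·14/5 = 1/2 ✓; 2 stages ⇒ order 2.

2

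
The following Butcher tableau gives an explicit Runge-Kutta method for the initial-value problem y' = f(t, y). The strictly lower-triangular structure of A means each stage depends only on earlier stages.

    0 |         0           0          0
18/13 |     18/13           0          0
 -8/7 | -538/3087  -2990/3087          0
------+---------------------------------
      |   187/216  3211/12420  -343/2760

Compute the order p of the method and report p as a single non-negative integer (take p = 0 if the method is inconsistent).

3

b = (187/216, 3211/12420, -343/2760)
c = (0, 18/13, -8/7)
Ac = (0, 0, -460/343)
Σ b_i: 187/216·1 + 3211/12420·1 + (-343/2760)·1 = 1 ✓
b·c: 3211/12420·18/13 + (-343/2760)·(-8/7) = 1/2 ✓
b·c²: 3211/12420·324/169 + (-343/2760)·64/49 = 1/3 ✓
b·Ac: (-343/2760)·(-460/343) = 1/6 ✓; 3 stages ⇒ order 3.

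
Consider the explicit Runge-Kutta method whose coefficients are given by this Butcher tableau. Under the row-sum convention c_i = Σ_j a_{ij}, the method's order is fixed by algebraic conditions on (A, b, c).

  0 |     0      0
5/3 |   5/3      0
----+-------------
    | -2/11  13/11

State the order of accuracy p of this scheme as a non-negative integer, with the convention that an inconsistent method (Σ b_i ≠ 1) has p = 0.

b = (-2/11, 13/11)
c = (0, 5/3)
Σ b_i: (-2/11)·1 + 13/11·1 = 1 ✓
b·c: 13/11·5/3 = 65/33 ≠ 1/2 ⇒ order 1.

1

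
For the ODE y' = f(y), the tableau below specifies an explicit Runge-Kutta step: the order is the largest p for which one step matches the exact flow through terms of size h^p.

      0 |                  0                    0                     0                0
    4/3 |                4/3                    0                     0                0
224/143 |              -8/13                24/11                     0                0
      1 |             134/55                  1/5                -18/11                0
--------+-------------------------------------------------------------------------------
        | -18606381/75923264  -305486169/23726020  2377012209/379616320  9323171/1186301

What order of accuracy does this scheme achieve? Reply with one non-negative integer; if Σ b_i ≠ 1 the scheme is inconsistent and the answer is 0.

3

b = (-18606381/75923264, -305486169/23726020, 2377012209/379616320, 9323171/1186301)
c = (0, 4/3, 224/143, 1)
Ac = (0, 0, 32/11, -54188/23595)
Σ b_i: (-18606381/75923264)·1 + (-305486169/23726020)·1 + 2377012209/379616320·1 + 9323171/1186301·1 = 1 ✓
b·c: (-305486169/23726020)·4/3 + 2377012209/379616320·224/143 + 9323171/1186301·1 = 1/2 ✓
b·c²: (-305486169/23726020)·16/9 + 2377012209/379616320·50176/20449 + 9323171/1186301·1 = 1/3 ✓
b·Ac: 2377012209/379616320·32/11 + 9323171/1186301·(-54188/23595) = 1/6 ✓
b·c³: (-305486169/23726020)·64/27 + 2377012209/379616320·11239424/2924207 + 9323171/1186301·1 = 2146900453/1526769387 ≠ 1/4 ⇒ order 3.
b·(c∘Ac): 2377012209/379616320·7168/1573 + 9323171/1186301·(-54188/23595) = 186568412/17794515 ≠ 1/8
b·Ac²: 2377012209/379616320·128/33 + 9323171/1186301·(-37043536/10122255) = -6830017114/1526769387 ≠ 1/12
b·A²c: 9323171/1186301·(-576/121) = -44381376/1186301 ≠ 1/24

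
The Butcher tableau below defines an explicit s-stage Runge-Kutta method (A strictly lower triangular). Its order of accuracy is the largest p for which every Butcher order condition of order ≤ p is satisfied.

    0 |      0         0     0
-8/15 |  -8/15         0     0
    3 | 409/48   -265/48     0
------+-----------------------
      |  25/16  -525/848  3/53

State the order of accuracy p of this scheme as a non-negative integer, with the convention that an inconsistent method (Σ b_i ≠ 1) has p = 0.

3

b = (25/16, -525/848, 3/53)
c = (0, -8/15, 3)
Ac = (0, 0, 53/18)
Σ b_i: 25/16·1 + (-525/848)·1 + 3/53·1 = 1 ✓
b·c: (-525/848)·(-8/15) + 3/53·3 = 1/2 ✓
b·c²: (-525/848)·64/225 + 3/53·9 = 1/3 ✓
b·Ac: 3/53·53/18 = 1/6 ✓; 3 stages ⇒ order 3.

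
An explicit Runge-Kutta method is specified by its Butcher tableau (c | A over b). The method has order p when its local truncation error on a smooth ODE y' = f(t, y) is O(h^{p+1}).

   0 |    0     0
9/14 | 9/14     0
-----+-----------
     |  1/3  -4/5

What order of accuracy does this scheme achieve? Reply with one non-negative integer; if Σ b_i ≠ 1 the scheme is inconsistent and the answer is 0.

0

b = (1/3, -4/5)
c = (0, 9/14)
Σ b_i: 1/3·1 + (-4/5)·1 = -7/15 ≠ 1 ⇒ order 0.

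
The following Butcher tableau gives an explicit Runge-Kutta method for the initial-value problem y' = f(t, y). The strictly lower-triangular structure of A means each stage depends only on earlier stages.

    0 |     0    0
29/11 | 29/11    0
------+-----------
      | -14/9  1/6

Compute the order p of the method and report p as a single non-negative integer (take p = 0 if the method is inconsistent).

b = (-14/9, 1/6)
c = (0, 29/11)
Σ b_i: (-14/9)·1 + 1/6·1 = -25/18 ≠ 1 ⇒ order 0.

0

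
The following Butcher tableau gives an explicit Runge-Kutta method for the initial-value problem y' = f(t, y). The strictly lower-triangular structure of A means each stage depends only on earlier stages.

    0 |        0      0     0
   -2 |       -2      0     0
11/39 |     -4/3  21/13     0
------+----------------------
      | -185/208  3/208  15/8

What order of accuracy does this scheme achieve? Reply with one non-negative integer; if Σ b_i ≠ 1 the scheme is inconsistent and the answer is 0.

2

b = (-185/208, 3/208, 15/8)
c = (0, -2, 11/39)
Ac = (0, 0, -42/13)
Σ b_i: (-185/208)·1 + 3/208·1 + 15/8·1 = 1 ✓
b·c: 3/208·(-2) + 15/8·11/39 = 1/2 ✓
b·c²: 3/208·4 + 15/8·121/1521 = 839/4056 ≠ 1/3 ⇒ order 2.
b·Ac: 15/8·(-42/13) = -315/52 ≠ 1/6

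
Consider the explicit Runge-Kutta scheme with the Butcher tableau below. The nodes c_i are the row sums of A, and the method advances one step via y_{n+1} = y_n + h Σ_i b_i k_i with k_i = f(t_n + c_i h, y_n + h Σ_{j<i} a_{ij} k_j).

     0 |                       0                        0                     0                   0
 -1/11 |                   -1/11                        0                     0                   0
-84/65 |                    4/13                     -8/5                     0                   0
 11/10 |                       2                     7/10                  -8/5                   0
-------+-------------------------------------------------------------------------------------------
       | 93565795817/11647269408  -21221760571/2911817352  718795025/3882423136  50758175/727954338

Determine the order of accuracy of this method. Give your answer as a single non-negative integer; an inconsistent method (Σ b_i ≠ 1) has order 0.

3

b = (93565795817/11647269408, -21221760571/2911817352, 718795025/3882423136, 50758175/727954338)
c = (0, -1/11, -84/65, 11/10)
Ac = (0, 0, 8/55, 14329/7150)
Σ b_i: 93565795817/11647269408·1 + (-21221760571/2911817352)·1 + 718795025/3882423136·1 + 50758175/727954338·1 = 1 ✓
b·c: (-21221760571/2911817352)·(-1/11) + 718795025/3882423136·(-84/65) + 50758175/727954338·11/10 = 1/2 ✓
b·c²: (-21221760571/2911817352)·1/121 + 718795025/3882423136·7056/4225 + 50758175/727954338·121/100 = 1/3 ✓
b·Ac: 718795025/3882423136·8/55 + 50758175/727954338·14329/7150 = 1/6 ✓
b·c³: (-21221760571/2911817352)·(-1/1331) + 718795025/3882423136·(-592704/274625) + 50758175/727954338·1331/1000 = -418185940981/1387966271120 ≠ 1/4 ⇒ order 3.
b·(c∘Ac): 718795025/3882423136·(-672/3575) + 50758175/727954338·14329/6500 = 19043351761/160149954360 ≠ 1/8
b·Ac²: 718795025/3882423136·(-8/605) + 50758175/727954338·(-13630841/5112250) = -98040187387/520487351670 ≠ 1/12
b·A²c: 50758175/727954338·(-64/275) = -64970464/4003748859 ≠ 1/24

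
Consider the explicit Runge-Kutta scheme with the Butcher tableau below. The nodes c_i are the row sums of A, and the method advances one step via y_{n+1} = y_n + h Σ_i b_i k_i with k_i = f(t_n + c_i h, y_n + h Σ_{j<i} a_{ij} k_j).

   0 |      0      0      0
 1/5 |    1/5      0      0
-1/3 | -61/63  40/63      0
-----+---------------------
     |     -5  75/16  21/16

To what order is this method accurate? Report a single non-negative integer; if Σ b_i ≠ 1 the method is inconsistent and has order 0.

b = (-5, 75/16, 21/16)
c = (0, 1/5, -1/3)
Ac = (0, 0, 8/63)
Σ b_i: (-5)·1 + 75/16·1 + 21/16·1 = 1 ✓
b·c: 75/16·1/5 + 21/16·(-1/3) = 1/2 ✓
b·c²: 75/16·1/25 + 21/16·1/9 = 1/3 ✓
b·Ac: 21/16·8/63 = 1/6 ✓; 3 stages ⇒ order 3.

3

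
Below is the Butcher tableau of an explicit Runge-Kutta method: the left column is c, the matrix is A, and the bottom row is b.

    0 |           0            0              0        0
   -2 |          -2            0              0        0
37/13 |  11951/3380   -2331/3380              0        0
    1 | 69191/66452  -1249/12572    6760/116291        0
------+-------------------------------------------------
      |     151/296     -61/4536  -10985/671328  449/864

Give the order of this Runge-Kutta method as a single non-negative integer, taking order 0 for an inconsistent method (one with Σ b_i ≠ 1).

b = (151/296, -61/4536, -10985/671328, 449/864)
c = (0, -2, 37/13, 1)
Ac = (0, 0, 2331/1690, 327/898)
Σ b_i: 151/296·1 + (-61/4536)·1 + (-10985/671328)·1 + 449/864·1 = 1 ✓
b·c: (-61/4536)·(-2) + (-10985/671328)·37/13 + 449/864·1 = 1/2 ✓
b·c²: (-61/4536)·4 + (-10985/671328)·1369/169 + 449/864·1 = 1/3 ✓
b·Ac: (-10985/671328)·2331/1690 + 449/864·327/898 = 1/6 ✓
b·c³: (-61/4536)·(-8) + (-10985/671328)·50653/2197 + 449/864·1 = 1/4 ✓
b·(c∘Ac): (-10985/671328)·86247/21970 + 449/864·327/898 = 1/8 ✓
b·Ac²: (-10985/671328)·(-2331/845) + 449/864·33/449 = 1/12 ✓
b·A²c: 449/864·36/449 = 1/24 ✓; 4 stages ⇒ order 4.

4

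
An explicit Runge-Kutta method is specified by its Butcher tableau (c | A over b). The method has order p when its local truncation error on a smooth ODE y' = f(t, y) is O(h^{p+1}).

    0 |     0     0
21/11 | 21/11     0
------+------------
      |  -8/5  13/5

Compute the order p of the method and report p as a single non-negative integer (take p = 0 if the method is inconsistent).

b = (-8/5, 13/5)
c = (0, 21/11)
Σ b_i: (-8/5)·1 + 13/5·1 = 1 ✓
b·c: 13/5·21/11 = 273/55 ≠ 1/2 ⇒ order 1.

1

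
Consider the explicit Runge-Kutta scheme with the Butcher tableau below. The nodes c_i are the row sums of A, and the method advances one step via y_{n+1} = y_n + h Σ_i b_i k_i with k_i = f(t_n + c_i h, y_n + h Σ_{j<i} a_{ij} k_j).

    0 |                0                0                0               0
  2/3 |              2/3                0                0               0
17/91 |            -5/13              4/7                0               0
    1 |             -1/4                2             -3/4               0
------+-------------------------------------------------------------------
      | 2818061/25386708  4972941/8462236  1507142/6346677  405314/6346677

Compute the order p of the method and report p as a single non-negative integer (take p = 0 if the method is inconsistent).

b = (2818061/25386708, 4972941/8462236, 1507142/6346677, 405314/6346677)
c = (0, 2/3, 17/91, 1)
Ac = (0, 0, 8/21, 1303/1092)
Σ b_i: 2818061/25386708·1 + 4972941/8462236·1 + 1507142/6346677·1 + 405314/6346677·1 = 1 ✓
b·c: 4972941/8462236·2/3 + 1507142/6346677·17/91 + 405314/6346677·1 = 1/2 ✓
b·c²: 4972941/8462236·4/9 + 1507142/6346677·289/8281 + 405314/6346677·1 = 1/3 ✓
b·Ac: 1507142/6346677·8/21 + 405314/6346677·1303/1092 = 1/6 ✓
b·c³: 4972941/8462236·8/27 + 1507142/6346677·4913/753571 + 405314/6346677·1 = 506746/2115559 ≠ 1/4 ⇒ order 3.
b·(c∘Ac): 1507142/6346677·136/1911 + 405314/6346677·1303/1092 = 3545333/38080062 ≠ 1/8
b·Ac²: 1507142/6346677·16/63 + 405314/6346677·257189/298116 = 399910325/3465285642 ≠ 1/12
b·A²c: 405314/6346677·(-2/7) = -115804/6346677 ≠ 1/24

3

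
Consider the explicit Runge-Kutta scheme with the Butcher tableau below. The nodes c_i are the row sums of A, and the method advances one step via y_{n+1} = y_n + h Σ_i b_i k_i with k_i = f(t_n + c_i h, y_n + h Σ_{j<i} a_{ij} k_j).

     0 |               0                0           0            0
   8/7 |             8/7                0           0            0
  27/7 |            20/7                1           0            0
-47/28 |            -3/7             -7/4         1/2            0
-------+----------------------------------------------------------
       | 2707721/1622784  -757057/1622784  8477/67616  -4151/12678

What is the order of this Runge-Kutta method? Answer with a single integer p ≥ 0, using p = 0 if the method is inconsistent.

3

b = (2707721/1622784, -757057/1622784, 8477/67616, -4151/12678)
c = (0, 8/7, 27/7, -47/28)
Ac = (0, 0, 8/7, -1/14)
Σ b_i: 2707721/1622784·1 + (-757057/1622784)·1 + 8477/67616·1 + (-4151/12678)·1 = 1 ✓
b·c: (-757057/1622784)·8/7 + 8477/67616·27/7 + (-4151/12678)·(-47/28) = 1/2 ✓
b·c²: (-757057/1622784)·64/49 + 8477/67616·729/49 + (-4151/12678)·2209/784 = 1/3 ✓
b·Ac: 8477/67616·8/7 + (-4151/12678)·(-1/14) = 1/6 ✓
b·c³: (-757057/1622784)·512/343 + 8477/67616·19683/343 + (-4151/12678)·(-103823/21952) = 106637913/13252736 ≠ 1/4 ⇒ order 3.
b·(c∘Ac): 8477/67616·216/49 + (-4151/12678)·47/392 = 364493/709968 ≠ 1/8
b·Ac²: 8477/67616·64/49 + (-4151/12678)·505/98 = -270401/177492 ≠ 1/12
b·A²c: (-4151/12678)·4/7 = -1186/6339 ≠ 1/24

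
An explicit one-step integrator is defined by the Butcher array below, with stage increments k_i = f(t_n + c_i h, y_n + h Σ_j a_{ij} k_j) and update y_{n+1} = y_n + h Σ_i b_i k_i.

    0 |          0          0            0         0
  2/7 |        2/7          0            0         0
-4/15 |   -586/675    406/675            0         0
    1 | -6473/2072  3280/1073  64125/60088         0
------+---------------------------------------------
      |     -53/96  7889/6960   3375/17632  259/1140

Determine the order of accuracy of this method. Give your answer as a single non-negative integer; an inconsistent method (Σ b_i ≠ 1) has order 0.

4

b = (-53/96, 7889/6960, 3375/17632, 259/1140)
c = (0, 2/7, -4/15, 1)
Ac = (0, 0, 116/675, 305/518)
Σ b_i: (-53/96)·1 + 7889/6960·1 + 3375/17632·1 + 259/1140·1 = 1 ✓
b·c: 7889/6960·2/7 + 3375/17632·(-4/15) + 259/1140·1 = 1/2 ✓
b·c²: 7889/6960·4/49 + 3375/17632·16/225 + 259/1140·1 = 1/3 ✓
b·Ac: 3375/17632·116/675 + 259/1140·305/518 = 1/6 ✓
b·c³: 7889/6960·8/343 + 3375/17632·(-64/3375) + 259/1140·1 = 1/4 ✓
b·(c∘Ac): 3375/17632·(-464/10125) + 259/1140·305/518 = 1/8 ✓
b·Ac²: 3375/17632·232/4725 + 259/1140·590/1813 = 1/12 ✓
b·A²c: 259/1140·95/518 = 1/24 ✓; 4 stages ⇒ order 4.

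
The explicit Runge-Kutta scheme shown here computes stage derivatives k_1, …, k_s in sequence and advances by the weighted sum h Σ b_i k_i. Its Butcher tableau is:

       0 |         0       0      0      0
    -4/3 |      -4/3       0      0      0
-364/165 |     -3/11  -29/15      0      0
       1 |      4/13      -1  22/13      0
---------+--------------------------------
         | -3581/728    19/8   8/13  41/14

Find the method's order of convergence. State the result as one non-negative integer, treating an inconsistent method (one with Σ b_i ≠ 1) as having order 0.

1

b = (-3581/728, 19/8, 8/13, 41/14)
c = (0, -4/3, -364/165, 1)
Ac = (0, 0, 116/45, -12/5)
Σ b_i: (-3581/728)·1 + 19/8·1 + 8/13·1 + 41/14·1 = 1 ✓
b·c: 19/8·(-4/3) + 8/13·(-364/165) + 41/14·1 = -1843/1155 ≠ 1/2 ⇒ order 1.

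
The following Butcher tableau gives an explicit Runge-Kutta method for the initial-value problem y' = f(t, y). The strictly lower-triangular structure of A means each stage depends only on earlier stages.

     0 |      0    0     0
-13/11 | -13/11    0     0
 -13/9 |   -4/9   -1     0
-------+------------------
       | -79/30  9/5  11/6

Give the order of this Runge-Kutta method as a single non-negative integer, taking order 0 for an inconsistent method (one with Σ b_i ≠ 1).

1

b = (-79/30, 9/5, 11/6)
c = (0, -13/11, -13/9)
Ac = (0, 0, 13/11)
Σ b_i: (-79/30)·1 + 9/5·1 + 11/6·1 = 1 ✓
b·c: 9/5·(-13/11) + 11/6·(-13/9) = -14183/2970 ≠ 1/2 ⇒ order 1.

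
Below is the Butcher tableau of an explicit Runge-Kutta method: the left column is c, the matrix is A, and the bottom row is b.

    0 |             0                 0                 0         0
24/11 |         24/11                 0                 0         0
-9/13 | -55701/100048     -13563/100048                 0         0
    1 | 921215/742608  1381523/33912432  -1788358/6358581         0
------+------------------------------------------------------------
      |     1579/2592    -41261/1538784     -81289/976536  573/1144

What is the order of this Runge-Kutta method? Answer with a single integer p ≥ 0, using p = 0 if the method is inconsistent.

b = (1579/2592, -41261/1538784, -81289/976536, 573/1144)
c = (0, 24/11, -9/13, 1)
Ac = (0, 0, -3699/12506, 325/1146)
Σ b_i: 1579/2592·1 + (-41261/1538784)·1 + (-81289/976536)·1 + 573/1144·1 = 1 ✓
b·c: (-41261/1538784)·24/11 + (-81289/976536)·(-9/13) + 573/1144·1 = 1/2 ✓
b·c²: (-41261/1538784)·576/121 + (-81289/976536)·81/169 + 573/1144·1 = 1/3 ✓
b·Ac: (-81289/976536)·(-3699/12506) + 573/1144·325/1146 = 1/6 ✓
b·c³: (-41261/1538784)·13824/1331 + (-81289/976536)·(-729/2197) + 573/1144·1 = 1/4 ✓
b·(c∘Ac): (-81289/976536)·33291/162578 + 573/1144·325/1146 = 1/8 ✓
b·Ac²: (-81289/976536)·(-44388/68783) + 573/1144·1118/18909 = 1/12 ✓
b·A²c: 573/1144·143/1719 = 1/24 ✓; 4 stages ⇒ order 4.

4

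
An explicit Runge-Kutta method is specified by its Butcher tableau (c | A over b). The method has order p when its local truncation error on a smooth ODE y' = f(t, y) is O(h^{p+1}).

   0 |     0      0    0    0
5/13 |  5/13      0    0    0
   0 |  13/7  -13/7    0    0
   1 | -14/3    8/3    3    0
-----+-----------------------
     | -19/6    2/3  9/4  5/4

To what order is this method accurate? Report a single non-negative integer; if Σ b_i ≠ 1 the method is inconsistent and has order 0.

b = (-19/6, 2/3, 9/4, 5/4)
c = (0, 5/13, 0, 1)
Ac = (0, 0, -5/7, 40/39)
Σ b_i: (-19/6)·1 + 2/3·1 + 9/4·1 + 5/4·1 = 1 ✓
b·c: 2/3·5/13 + 5/4·1 = 235/156 ≠ 1/2 ⇒ order 1.

1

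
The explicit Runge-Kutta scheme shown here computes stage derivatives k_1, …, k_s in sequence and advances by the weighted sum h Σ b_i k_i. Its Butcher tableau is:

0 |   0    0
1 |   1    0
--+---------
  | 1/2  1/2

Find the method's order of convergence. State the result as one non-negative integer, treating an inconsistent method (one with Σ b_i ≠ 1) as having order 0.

2

b = (1/2, 1/2)
c = (0, 1)
Σ b_i: 1/2·1 + 1/2·1 = 1 ✓
b·c: 1/2·1 = 1/2 ✓; 2 stages ⇒ order 2.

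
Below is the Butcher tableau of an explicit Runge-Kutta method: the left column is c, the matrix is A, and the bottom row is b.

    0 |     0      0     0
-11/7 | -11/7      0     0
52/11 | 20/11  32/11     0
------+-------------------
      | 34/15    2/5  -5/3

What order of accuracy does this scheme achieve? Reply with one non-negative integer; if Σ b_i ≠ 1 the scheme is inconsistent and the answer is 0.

1

b = (34/15, 2/5, -5/3)
c = (0, -11/7, 52/11)
Ac = (0, 0, -32/7)
Σ b_i: 34/15·1 + 2/5·1 + (-5/3)·1 = 1 ✓
b·c: 2/5·(-11/7) + (-5/3)·52/11 = -9826/1155 ≠ 1/2 ⇒ order 1.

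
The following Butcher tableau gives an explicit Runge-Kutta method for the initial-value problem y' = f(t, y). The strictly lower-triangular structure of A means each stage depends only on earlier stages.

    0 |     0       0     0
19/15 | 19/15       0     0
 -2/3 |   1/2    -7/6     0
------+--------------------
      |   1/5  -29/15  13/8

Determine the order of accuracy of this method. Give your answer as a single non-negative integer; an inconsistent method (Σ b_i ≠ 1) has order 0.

b = (1/5, -29/15, 13/8)
c = (0, 19/15, -2/3)
Ac = (0, 0, -133/90)
Σ b_i: 1/5·1 + (-29/15)·1 + 13/8·1 = -13/120 ≠ 1 ⇒ order 0.

0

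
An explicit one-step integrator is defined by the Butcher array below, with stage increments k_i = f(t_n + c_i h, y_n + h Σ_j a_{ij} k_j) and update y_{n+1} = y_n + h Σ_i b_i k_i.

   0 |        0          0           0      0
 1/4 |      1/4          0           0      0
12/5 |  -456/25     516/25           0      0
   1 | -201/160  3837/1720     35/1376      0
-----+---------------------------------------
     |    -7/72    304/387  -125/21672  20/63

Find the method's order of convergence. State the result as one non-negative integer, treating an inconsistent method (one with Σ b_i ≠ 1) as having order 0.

b = (-7/72, 304/387, -125/21672, 20/63)
c = (0, 1/4, 12/5, 1)
Ac = (0, 0, 129/25, 99/160)
Σ b_i: (-7/72)·1 + 304/387·1 + (-125/21672)·1 + 20/63·1 = 1 ✓
b·c: 304/387·1/4 + (-125/21672)·12/5 + 20/63·1 = 1/2 ✓
b·c²: 304/387·1/16 + (-125/21672)·144/25 + 20/63·1 = 1/3 ✓
b·Ac: (-125/21672)·129/25 + 20/63·99/160 = 1/6 ✓
b·c³: 304/387·1/64 + (-125/21672)·1728/125 + 20/63·1 = 1/4 ✓
b·(c∘Ac): (-125/21672)·1548/125 + 20/63·99/160 = 1/8 ✓
b·Ac²: (-125/21672)·129/100 + 20/63·183/640 = 1/12 ✓
b·A²c: 20/63·21/160 = 1/24 ✓; 4 stages ⇒ order 4.

4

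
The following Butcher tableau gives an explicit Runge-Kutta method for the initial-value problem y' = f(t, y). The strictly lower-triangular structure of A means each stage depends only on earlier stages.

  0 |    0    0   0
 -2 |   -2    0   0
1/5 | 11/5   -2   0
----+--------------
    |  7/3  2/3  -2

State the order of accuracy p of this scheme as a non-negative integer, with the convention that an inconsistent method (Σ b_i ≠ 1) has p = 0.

b = (7/3, 2/3, -2)
c = (0, -2, 1/5)
Ac = (0, 0, 4)
Σ b_i: 7/3·1 + 2/3·1 + (-2)·1 = 1 ✓
b·c: 2/3·(-2) + (-2)·1/5 = -26/15 ≠ 1/2 ⇒ order 1.

1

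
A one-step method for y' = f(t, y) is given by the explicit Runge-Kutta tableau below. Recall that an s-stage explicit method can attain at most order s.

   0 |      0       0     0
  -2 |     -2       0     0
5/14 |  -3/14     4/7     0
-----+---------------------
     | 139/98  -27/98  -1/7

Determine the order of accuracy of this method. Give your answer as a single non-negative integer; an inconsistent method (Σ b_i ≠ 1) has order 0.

b = (139/98, -27/98, -1/7)
c = (0, -2, 5/14)
Ac = (0, 0, -8/7)
Σ b_i: 139/98·1 + (-27/98)·1 + (-1/7)·1 = 1 ✓
b·c: (-27/98)·(-2) + (-1/7)·5/14 = 1/2 ✓
b·c²: (-27/98)·4 + (-1/7)·25/196 = -1537/1372 ≠ 1/3 ⇒ order 2.
b·Ac: (-1/7)·(-8/7) = 8/49 ≠ 1/6

2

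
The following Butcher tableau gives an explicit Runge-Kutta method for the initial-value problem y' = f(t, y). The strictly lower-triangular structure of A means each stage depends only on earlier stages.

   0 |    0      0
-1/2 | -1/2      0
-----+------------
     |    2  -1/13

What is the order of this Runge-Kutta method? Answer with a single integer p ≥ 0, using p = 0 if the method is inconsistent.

b = (2, -1/13)
c = (0, -1/2)
Σ b_i: 2·1 + (-1/13)·1 = 25/13 ≠ 1 ⇒ order 0.

0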